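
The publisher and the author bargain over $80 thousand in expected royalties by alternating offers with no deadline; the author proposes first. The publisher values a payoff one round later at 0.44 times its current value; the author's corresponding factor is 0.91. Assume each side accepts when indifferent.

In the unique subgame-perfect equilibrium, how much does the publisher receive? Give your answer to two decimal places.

5.28

In a stationary SPE each proposer offers the other exactly their discounted continuation value.
If the author keeps x when proposing and the publisher keeps y when proposing, then x = 80 − 0.44y and y = 80 − 0.91x.
Solving: x = 80(1 − 0.44) / (1 − 0.91·0.44) = 44.8 / 0.5996 ≈ 74.7165.
The publisher gets 80 − 74.7165 ≈ 5.2835.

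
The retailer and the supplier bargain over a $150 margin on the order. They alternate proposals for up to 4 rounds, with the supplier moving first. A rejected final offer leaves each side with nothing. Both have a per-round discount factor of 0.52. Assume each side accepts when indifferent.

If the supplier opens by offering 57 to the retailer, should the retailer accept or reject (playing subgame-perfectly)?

Round 4 (the retailer proposes): rejection yields 0 for the supplier; the retailer offers 0 and keeps 150.
Round 3 (the supplier proposes): the retailer can get 150 next round, worth 0.52 × 150 = 78 now; the supplier offers that and keeps 72.
Round 2 (the retailer proposes): the supplier can get 72 next round, worth 0.52 × 72 = 37.44 now. The retailer offers 37.44 and keeps 150 − 37.44 = 112.56.
So by rejecting in round 1, the retailer gets 112.56 next round, worth 0.52 × 112.56 = 58.5312 now.
Offer 57 < 58.5312, so the retailer rejects.

Reject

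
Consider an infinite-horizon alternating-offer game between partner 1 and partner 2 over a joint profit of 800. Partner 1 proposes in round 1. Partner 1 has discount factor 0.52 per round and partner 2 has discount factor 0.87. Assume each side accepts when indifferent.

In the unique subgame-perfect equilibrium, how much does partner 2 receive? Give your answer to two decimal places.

Let x be partner 1's share when partner 1 proposes and y be partner 2's share when partner 2 proposes.
Partner 2 accepts iff offered ≥ 0.87·y, so x = 800 − 0.87y. Symmetrically y = 800 − 0.52x.
Substituting: x = 800 − 0.87(800 − 0.52x), giving x(1 − 0.52·0.87) = 800(1 − 0.87).
So x = 800 × 0.13 / 0.5476 ≈ 189.9196, and partner 2 receives 800 − x ≈ 610.0804.

610.08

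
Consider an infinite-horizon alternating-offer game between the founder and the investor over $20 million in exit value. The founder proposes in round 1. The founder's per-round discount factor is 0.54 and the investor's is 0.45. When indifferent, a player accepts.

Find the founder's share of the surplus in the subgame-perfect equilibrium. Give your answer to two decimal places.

14.53

When the founder proposes, the investor accepts any offer worth at least 0.45 times what the investor would get by proposing next round; and vice versa.
This gives x = 20 − 0.45y and y = 20 − 0.54x, where x and y are each side's share when it proposes.
Hence (1 − 0.45·0.54)x = 20(1 − 0.45), i.e. 0.757·x = 11.
x ≈ 14.5310; the investor's share is 20 − x ≈ 5.4690.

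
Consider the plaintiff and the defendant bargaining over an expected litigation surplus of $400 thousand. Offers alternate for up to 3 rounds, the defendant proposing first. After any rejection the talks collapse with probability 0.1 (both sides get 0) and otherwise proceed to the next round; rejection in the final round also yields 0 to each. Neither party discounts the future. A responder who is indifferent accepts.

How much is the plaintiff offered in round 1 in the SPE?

Round 3 (the defendant proposes): rejection yields 0 for the plaintiff; the defendant offers 0 and keeps 400.
Round 2 (the plaintiff proposes): rejecting gives the defendant an expected 0.9 × 400 = 360, so the plaintiff offers 360, keeping 40.
Round 1 (the defendant proposes): rejecting gives the plaintiff an expected 0.9 × 40 = 36, so the defendant offers 36, keeping 364.

36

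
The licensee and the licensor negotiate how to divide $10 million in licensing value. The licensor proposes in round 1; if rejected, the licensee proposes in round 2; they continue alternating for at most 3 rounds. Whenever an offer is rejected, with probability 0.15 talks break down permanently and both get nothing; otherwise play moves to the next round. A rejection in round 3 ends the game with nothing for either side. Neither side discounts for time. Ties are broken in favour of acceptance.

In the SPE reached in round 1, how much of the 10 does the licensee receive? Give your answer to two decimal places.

By backward induction:
Round 3 (the licensor proposes): the licensee will accept anything ≥ 0, so the licensor offers 0 and keeps 10.
Round 2 (the licensee proposes): rejecting gives the licensor an expected 0.85 × 10 = 8.5. The licensee offers 8.5 and keeps 10 − 8.5 = 1.5.
Round 1 (the licensor proposes): rejecting gives the licensee an expected 0.85 × 1.5 = 1.275. The licensor offers 1.275 and keeps 10 − 1.275 = 8.725.

1.28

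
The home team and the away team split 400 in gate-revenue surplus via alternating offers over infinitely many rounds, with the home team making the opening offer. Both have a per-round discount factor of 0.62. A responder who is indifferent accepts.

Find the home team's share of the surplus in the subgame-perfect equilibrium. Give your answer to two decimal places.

246.91

When the home team proposes, the away team accepts any offer worth at least 0.62 times what the away team would get by proposing next round; and vice versa.
This gives x = 400 − 0.62y and y = 400 − 0.62x, where x and y are each side's share when it proposes.
Hence (1 − 0.62·0.62)x = 400(1 − 0.62), i.e. 0.6156·x = 152.
x ≈ 246.9136; the away team's share is 400 − x ≈ 153.0864.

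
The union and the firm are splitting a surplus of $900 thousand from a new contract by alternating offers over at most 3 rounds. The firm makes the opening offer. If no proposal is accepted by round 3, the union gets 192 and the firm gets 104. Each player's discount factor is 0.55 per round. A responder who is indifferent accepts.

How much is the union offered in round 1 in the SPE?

By backward induction:
Round 3 (the firm proposes): the union gets 192 if talks fail, so the firm offers 192 and keeps 708.
Round 2 (the union proposes): the firm can get 708 next round, worth 0.55 × 708 = 389.4 now. The union offers 389.4 and keeps 900 − 389.4 = 510.6.
Round 1 (the firm proposes): the union can get 510.6 next round, worth 0.55 × 510.6 = 280.83 now; the firm offers that and keeps 619.17.

280.83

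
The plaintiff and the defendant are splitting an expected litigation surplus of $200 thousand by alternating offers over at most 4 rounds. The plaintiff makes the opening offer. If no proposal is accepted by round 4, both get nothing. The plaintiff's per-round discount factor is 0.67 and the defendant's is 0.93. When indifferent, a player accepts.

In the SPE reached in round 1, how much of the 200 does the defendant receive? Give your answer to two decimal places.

Solve by backward induction from round 4.
Round 4 (the defendant proposes): the plaintiff will accept anything ≥ 0, so the defendant offers 0 and keeps 200.
Round 3 (the plaintiff proposes): the defendant can get 200 next round, worth 0.93 × 200 = 186 now, so the plaintiff offers 186, keeping 14.
Round 2 (the defendant proposes): the plaintiff can get 14 next round, worth 0.67 × 14 = 9.38 now; the defendant offers that and keeps 190.62.
Round 1 (the plaintiff proposes): the defendant can get 190.62 next round, worth 0.93 × 190.62 = 177.2766 now. The plaintiff offers 177.2766 and keeps 200 − 177.2766 = 22.7234.

177.28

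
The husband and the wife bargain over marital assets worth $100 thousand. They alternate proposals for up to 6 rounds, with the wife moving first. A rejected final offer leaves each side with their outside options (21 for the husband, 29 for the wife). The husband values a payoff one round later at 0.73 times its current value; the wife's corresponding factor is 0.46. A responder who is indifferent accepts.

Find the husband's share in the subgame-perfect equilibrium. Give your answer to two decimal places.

58.50

Round 6 (the husband proposes): the wife gets 29 if talks fail, so the husband offers 29 and keeps 71.
Round 5 (the wife proposes): the husband can get 71 next round, worth 0.73 × 71 = 51.83 now, so the wife offers 51.83, keeping 48.17.
Round 4 (the husband proposes): the wife can get 48.17 next round, worth 0.46 × 48.17 = 22.1582 now. The husband offers 22.1582 and keeps 100 − 22.1582 = 77.8418.
Round 3 (the wife proposes): the husband can get 77.8418 next round, worth 0.73 × 77.8418 = 56.824514 now, so the wife offers 56.824514, keeping 43.175486.
Round 2 (the husband proposes): the wife can get 43.175486 next round, worth 0.46 × 43.175486 = 19.86072356 now, so the husband offers 19.86072356, keeping 80.13927644.
Round 1 (the wife proposes): the husband can get 80.13927644 next round, worth 0.73 × 80.13927644 = 58.5016718012 now, so the wife offers 58.5016718012, keeping 41.4983281988.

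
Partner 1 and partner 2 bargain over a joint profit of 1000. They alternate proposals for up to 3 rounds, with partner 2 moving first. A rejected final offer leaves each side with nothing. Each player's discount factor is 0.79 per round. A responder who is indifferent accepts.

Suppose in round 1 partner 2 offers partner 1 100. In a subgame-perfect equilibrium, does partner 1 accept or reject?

Work out partner 1's continuation value if the offer is rejected.
Round 3 (partner 2 proposes): partner 1 will accept anything ≥ 0, so partner 2 offers 0 and keeps 1000.
Round 2 (partner 1 proposes): partner 2 can get 1000 next round, worth 0.79 × 1000 = 790 now, so partner 1 offers 790, keeping 210.
So by rejecting in round 1, partner 1 gets 210 next round, worth 0.79 × 210 = 165.9 now.
Offer 100 < 165.9, so partner 1 rejects.

Reject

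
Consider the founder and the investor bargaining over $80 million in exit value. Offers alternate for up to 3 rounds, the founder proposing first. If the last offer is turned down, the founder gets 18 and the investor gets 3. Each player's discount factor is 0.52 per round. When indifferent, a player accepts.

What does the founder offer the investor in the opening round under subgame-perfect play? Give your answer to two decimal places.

20.78

Round 3 (the founder proposes): the investor gets 3 if talks fail, so the founder offers 3 and keeps 77.
Round 2 (the investor proposes): the founder can get 77 next round, worth 0.52 × 77 = 40.04 now, so the investor offers 40.04, keeping 39.96.
Round 1 (the founder proposes): the investor can get 39.96 next round, worth 0.52 × 39.96 = 20.7792 now; the founder offers that and keeps 59.2208.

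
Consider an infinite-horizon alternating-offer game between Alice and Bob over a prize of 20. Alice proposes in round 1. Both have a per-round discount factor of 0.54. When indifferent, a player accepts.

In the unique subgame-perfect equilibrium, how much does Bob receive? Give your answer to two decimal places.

7.01

When Alice proposes, Bob accepts any offer worth at least 0.54 times what Bob would get by proposing next round; and vice versa.
This gives x = 20 − 0.54y and y = 20 − 0.54x, where x and y are each side's share when it proposes.
Hence (1 − 0.54·0.54)x = 20(1 − 0.54), i.e. 0.7084·x = 9.2.
x ≈ 12.9870; Bob's share is 20 − x ≈ 7.0130.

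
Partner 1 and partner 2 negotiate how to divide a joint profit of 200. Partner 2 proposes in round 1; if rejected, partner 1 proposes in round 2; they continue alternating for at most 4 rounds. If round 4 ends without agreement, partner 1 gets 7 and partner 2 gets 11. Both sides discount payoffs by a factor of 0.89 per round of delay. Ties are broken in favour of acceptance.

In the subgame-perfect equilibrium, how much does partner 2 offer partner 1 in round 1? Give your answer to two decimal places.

Solve by backward induction from round 4.
Round 4 (partner 1 proposes): partner 2 gets 11 if talks fail, so partner 1 offers 11 and keeps 189.
Round 3 (partner 2 proposes): partner 1 can get 189 next round, worth 0.89 × 189 = 168.21 now, so partner 2 offers 168.21, keeping 31.79.
Round 2 (partner 1 proposes): partner 2 can get 31.79 next round, worth 0.89 × 31.79 = 28.2931 now. Partner 1 offers 28.2931 and keeps 200 − 28.2931 = 171.7069.
Round 1 (partner 2 proposes): partner 1 can get 171.7069 next round, worth 0.89 × 171.7069 = 152.819141 now, so partner 2 offers 152.819141, keeping 47.180859.

152.82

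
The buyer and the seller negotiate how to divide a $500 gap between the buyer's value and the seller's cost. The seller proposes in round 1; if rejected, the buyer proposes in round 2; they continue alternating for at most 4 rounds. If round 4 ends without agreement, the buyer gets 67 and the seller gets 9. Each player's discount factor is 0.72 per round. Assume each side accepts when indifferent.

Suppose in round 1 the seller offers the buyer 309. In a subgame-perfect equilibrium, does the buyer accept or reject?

Work out the buyer's continuation value if the offer is rejected.
Round 4 (the buyer proposes): the seller gets 9 if talks fail, so the buyer offers 9 and keeps 491.
Round 3 (the seller proposes): the buyer can get 491 next round, worth 0.72 × 491 = 353.52 now, so the seller offers 353.52, keeping 146.48.
Round 2 (the buyer proposes): the seller can get 146.48 next round, worth 0.72 × 146.48 = 105.4656 now; the buyer offers that and keeps 394.5344.
So by rejecting in round 1, the buyer gets 394.5344 next round, worth 0.72 × 394.5344 = 284.064768 now.
Offer 309 ≥ 284.064768, so the buyer accepts.

Accept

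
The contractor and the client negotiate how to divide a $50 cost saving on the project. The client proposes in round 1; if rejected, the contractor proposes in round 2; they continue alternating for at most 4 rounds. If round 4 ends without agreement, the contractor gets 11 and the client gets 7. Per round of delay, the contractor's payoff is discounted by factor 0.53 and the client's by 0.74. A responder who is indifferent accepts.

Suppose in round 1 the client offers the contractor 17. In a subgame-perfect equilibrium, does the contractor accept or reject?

Accept

Round 4 (the contractor proposes): the client gets 7 if talks fail, so the contractor offers 7 and keeps 43.
Round 3 (the client proposes): the contractor can get 43 next round, worth 0.53 × 43 = 22.79 now, so the client offers 22.79, keeping 27.21.
Round 2 (the contractor proposes): the client can get 27.21 next round, worth 0.74 × 27.21 = 20.1354 now, so the contractor offers 20.1354, keeping 29.8646.
So by rejecting in round 1, the contractor gets 29.8646 next round, worth 0.53 × 29.8646 = 15.828238 now.
Offer 17 ≥ 15.828238, so the contractor accepts.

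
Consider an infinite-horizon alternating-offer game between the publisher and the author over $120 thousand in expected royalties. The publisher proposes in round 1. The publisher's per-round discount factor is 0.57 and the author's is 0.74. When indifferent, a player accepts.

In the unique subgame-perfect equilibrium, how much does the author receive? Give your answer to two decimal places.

Let x be the publisher's share when the publisher proposes and y be the author's share when the author proposes.
The author accepts iff offered ≥ 0.74·y, so x = 120 − 0.74y. Symmetrically y = 120 − 0.57x.
Substituting: x = 120 − 0.74(120 − 0.57x), giving x(1 − 0.57·0.74) = 120(1 − 0.74).
So x = 120 × 0.26 / 0.5782 ≈ 53.9606, and the author receives 120 − x ≈ 66.0394.

66.04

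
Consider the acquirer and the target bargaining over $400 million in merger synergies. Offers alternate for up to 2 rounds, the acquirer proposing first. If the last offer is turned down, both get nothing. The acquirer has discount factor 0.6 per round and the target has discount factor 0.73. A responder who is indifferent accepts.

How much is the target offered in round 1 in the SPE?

292

Work backward from the last round.
Round 2 (the target proposes): rejection yields 0 for the acquirer; the target offers 0 and keeps 400.
Round 1 (the acquirer proposes): the target can get 400 next round, worth 0.73 × 400 = 292 now. The acquirer offers 292 and keeps 400 − 292 = 108.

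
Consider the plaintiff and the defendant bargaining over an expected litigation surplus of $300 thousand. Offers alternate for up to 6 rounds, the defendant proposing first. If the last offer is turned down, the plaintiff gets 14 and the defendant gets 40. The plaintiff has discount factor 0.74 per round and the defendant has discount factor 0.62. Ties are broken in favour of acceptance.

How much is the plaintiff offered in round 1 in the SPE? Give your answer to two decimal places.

Round 6 (the plaintiff proposes): the defendant gets 40 if talks fail, so the plaintiff offers 40 and keeps 260.
Round 5 (the defendant proposes): the plaintiff can get 260 next round, worth 0.74 × 260 = 192.4 now, so the defendant offers 192.4, keeping 107.6.
Round 4 (the plaintiff proposes): the defendant can get 107.6 next round, worth 0.62 × 107.6 = 66.712 now, so the plaintiff offers 66.712, keeping 233.288.
Round 3 (the defendant proposes): the plaintiff can get 233.288 next round, worth 0.74 × 233.288 = 172.63312 now; the defendant offers that and keeps 127.36688.
Round 2 (the plaintiff proposes): the defendant can get 127.36688 next round, worth 0.62 × 127.36688 = 78.9674656 now. The plaintiff offers 78.9674656 and keeps 300 − 78.9674656 = 221.0325344.
Round 1 (the defendant proposes): the plaintiff can get 221.0325344 next round, worth 0.74 × 221.0325344 = 163.564075456 now, so the defendant offers 163.564075456, keeping 136.435924544.

163.56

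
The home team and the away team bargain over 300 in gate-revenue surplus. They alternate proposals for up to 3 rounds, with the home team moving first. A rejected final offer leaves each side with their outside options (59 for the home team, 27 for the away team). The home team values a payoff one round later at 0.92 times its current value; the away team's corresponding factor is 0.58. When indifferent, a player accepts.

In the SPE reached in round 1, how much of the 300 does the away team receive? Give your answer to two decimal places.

28.33

Round 3 (the home team proposes): the away team gets 27 if talks fail, so the home team offers 27 and keeps 273.
Round 2 (the away team proposes): the home team can get 273 next round, worth 0.92 × 273 = 251.16 now. The away team offers 251.16 and keeps 300 − 251.16 = 48.84.
Round 1 (the home team proposes): the away team can get 48.84 next round, worth 0.58 × 48.84 = 28.3272 now. The home team offers 28.3272 and keeps 300 − 28.3272 = 271.6728.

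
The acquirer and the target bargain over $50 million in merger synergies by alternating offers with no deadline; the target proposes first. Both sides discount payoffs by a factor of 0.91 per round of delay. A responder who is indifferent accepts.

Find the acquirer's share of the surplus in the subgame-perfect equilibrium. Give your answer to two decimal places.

In a stationary SPE each proposer offers the other exactly their discounted continuation value.
If the target keeps x when proposing and the acquirer keeps y when proposing, then x = 50 − 0.91y and y = 50 − 0.91x.
Solving: x = 50(1 − 0.91) / (1 − 0.91·0.91) = 4.5 / 0.1719 ≈ 26.1780.
The acquirer gets 50 − 26.1780 ≈ 23.8220.

23.82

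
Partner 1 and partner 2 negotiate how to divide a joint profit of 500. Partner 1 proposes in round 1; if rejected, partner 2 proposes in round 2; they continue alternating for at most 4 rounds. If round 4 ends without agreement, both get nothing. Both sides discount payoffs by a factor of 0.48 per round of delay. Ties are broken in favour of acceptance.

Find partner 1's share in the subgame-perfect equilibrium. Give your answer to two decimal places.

Work backward from the last round.
Round 4 (partner 2 proposes): rejection yields 0 for partner 1; partner 2 offers 0 and keeps 500.
Round 3 (partner 1 proposes): partner 2 can get 500 next round, worth 0.48 × 500 = 240 now. Partner 1 offers 240 and keeps 500 − 240 = 260.
Round 2 (partner 2 proposes): partner 1 can get 260 next round, worth 0.48 × 260 = 124.8 now. Partner 2 offers 124.8 and keeps 500 − 124.8 = 375.2.
Round 1 (partner 1 proposes): partner 2 can get 375.2 next round, worth 0.48 × 375.2 = 180.096 now, so partner 1 offers 180.096, keeping 319.904.

319.90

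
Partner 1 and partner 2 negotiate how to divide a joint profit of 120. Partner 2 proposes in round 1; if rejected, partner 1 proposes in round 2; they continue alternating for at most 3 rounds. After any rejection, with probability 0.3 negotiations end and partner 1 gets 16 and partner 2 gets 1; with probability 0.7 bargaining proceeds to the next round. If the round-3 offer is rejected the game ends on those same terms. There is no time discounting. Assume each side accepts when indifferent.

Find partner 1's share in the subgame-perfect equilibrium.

37.63

By backward induction:
Round 3 (partner 2 proposes): partner 1 gets 16 if talks fail, so partner 2 offers 16 and keeps 104.
Round 2 (partner 1 proposes): rejecting gives partner 2 an expected 0.7 × 104 + 0.3 × 1 = 73.1, so partner 1 offers 73.1, keeping 46.9.
Round 1 (partner 2 proposes): rejecting gives partner 1 an expected 0.7 × 46.9 + 0.3 × 16 = 37.63; partner 2 offers that and keeps 82.37.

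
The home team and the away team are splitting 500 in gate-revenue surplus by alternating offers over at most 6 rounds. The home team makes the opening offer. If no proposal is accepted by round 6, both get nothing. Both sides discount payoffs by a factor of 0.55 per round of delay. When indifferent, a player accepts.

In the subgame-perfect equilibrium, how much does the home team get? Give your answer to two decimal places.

Work backward from the last round.
Round 6 (the away team proposes): the home team will accept anything ≥ 0, so the away team offers 0 and keeps 500.
Round 5 (the home team proposes): the away team can get 500 next round, worth 0.55 × 500 = 275 now. The home team offers 275 and keeps 500 − 275 = 225.
Round 4 (the away team proposes): the home team can get 225 next round, worth 0.55 × 225 = 123.75 now. The away team offers 123.75 and keeps 500 − 123.75 = 376.25.
Round 3 (the home team proposes): the away team can get 376.25 next round, worth 0.55 × 376.25 = 206.9375 now, so the home team offers 206.9375, keeping 293.0625.
Round 2 (the away team proposes): the home team can get 293.0625 next round, worth 0.55 × 293.0625 = 161.184375 now, so the away team offers 161.184375, keeping 338.815625.
Round 1 (the home team proposes): the away team can get 338.815625 next round, worth 0.55 × 338.815625 = 186.34859375 now; the home team offers that and keeps 313.65140625.

313.65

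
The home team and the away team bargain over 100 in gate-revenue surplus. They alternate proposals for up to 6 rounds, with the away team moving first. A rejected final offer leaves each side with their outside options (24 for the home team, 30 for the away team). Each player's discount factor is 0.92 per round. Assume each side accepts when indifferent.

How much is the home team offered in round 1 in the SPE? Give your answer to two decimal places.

Round 6 (the home team proposes): the away team gets 30 if talks fail, so the home team offers 30 and keeps 70.
Round 5 (the away team proposes): the home team can get 70 next round, worth 0.92 × 70 = 64.4 now. The away team offers 64.4 and keeps 100 − 64.4 = 35.6.
Round 4 (the home team proposes): the away team can get 35.6 next round, worth 0.92 × 35.6 = 32.752 now; the home team offers that and keeps 67.248.
Round 3 (the away team proposes): the home team can get 67.248 next round, worth 0.92 × 67.248 = 61.86816 now, so the away team offers 61.86816, keeping 38.13184.
Round 2 (the home team proposes): the away team can get 38.13184 next round, worth 0.92 × 38.13184 = 35.0812928 now; the home team offers that and keeps 64.9187072.
Round 1 (the away team proposes): the home team can get 64.9187072 next round, worth 0.92 × 64.9187072 = 59.725210624 now, so the away team offers 59.725210624, keeping 40.274789376.

59.73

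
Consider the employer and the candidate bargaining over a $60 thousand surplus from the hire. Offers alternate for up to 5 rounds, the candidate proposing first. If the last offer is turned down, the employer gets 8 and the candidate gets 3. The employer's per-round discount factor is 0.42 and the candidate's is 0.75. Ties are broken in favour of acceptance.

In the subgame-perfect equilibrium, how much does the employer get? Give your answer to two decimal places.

9.08

By backward induction:
Round 5 (the candidate proposes): the employer gets 8 if talks fail, so the candidate offers 8 and keeps 52.
Round 4 (the employer proposes): the candidate can get 52 next round, worth 0.75 × 52 = 39 now. The employer offers 39 and keeps 60 − 39 = 21.
Round 3 (the candidate proposes): the employer can get 21 next round, worth 0.42 × 21 = 8.82 now. The candidate offers 8.82 and keeps 60 − 8.82 = 51.18.
Round 2 (the employer proposes): the candidate can get 51.18 next round, worth 0.75 × 51.18 = 38.385 now, so the employer offers 38.385, keeping 21.615.
Round 1 (the candidate proposes): the employer can get 21.615 next round, worth 0.42 × 21.615 = 9.0783 now; the candidate offers that and keeps 50.9217.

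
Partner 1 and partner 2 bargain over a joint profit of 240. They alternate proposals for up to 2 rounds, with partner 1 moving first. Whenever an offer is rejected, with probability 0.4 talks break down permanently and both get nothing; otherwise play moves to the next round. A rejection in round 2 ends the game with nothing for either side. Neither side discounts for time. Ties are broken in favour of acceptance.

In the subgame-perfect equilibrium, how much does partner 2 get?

By backward induction:
Round 2 (partner 2 proposes): rejection yields 0 for partner 1; partner 2 offers 0 and keeps 240.
Round 1 (partner 1 proposes): rejecting gives partner 2 an expected 0.6 × 240 = 144. Partner 1 offers 144 and keeps 240 − 144 = 96.

144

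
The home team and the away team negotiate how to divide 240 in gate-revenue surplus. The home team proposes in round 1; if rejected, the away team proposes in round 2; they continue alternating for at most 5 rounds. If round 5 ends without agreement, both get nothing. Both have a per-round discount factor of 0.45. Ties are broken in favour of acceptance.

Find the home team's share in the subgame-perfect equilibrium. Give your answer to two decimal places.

Solve by backward induction from round 5.
Round 5 (the home team proposes): the away team will accept anything ≥ 0, so the home team offers 0 and keeps 240.
Round 4 (the away team proposes): the home team can get 240 next round, worth 0.45 × 240 = 108 now. The away team offers 108 and keeps 240 − 108 = 132.
Round 3 (the home team proposes): the away team can get 132 next round, worth 0.45 × 132 = 59.4 now. The home team offers 59.4 and keeps 240 − 59.4 = 180.6.
Round 2 (the away team proposes): the home team can get 180.6 next round, worth 0.45 × 180.6 = 81.27 now. The away team offers 81.27 and keeps 240 − 81.27 = 158.73.
Round 1 (the home team proposes): the away team can get 158.73 next round, worth 0.45 × 158.73 = 71.4285 now; the home team offers that and keeps 168.5715.

168.57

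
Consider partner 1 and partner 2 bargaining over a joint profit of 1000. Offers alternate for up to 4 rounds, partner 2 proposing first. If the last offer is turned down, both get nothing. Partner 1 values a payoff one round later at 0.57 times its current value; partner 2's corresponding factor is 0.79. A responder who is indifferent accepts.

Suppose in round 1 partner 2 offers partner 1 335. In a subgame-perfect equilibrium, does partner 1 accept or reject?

Reject

Round 4 (partner 1 proposes): rejection yields 0 for partner 2; partner 1 offers 0 and keeps 1000.
Round 3 (partner 2 proposes): partner 1 can get 1000 next round, worth 0.57 × 1000 = 570 now, so partner 2 offers 570, keeping 430.
Round 2 (partner 1 proposes): partner 2 can get 430 next round, worth 0.79 × 430 = 339.7 now, so partner 1 offers 339.7, keeping 660.3.
So by rejecting in round 1, partner 1 gets 660.3 next round, worth 0.57 × 660.3 = 376.371 now.
Offer 335 < 376.371, so partner 1 rejects.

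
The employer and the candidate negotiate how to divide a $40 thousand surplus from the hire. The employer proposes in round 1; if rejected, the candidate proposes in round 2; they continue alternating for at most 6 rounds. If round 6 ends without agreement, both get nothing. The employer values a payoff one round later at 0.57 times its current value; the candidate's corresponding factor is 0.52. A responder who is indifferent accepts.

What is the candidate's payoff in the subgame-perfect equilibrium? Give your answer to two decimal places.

Round 6 (the candidate proposes): the employer will accept anything ≥ 0, so the candidate offers 0 and keeps 40.
Round 5 (the employer proposes): the candidate can get 40 next round, worth 0.52 × 40 = 20.8 now. The employer offers 20.8 and keeps 40 − 20.8 = 19.2.
Round 4 (the candidate proposes): the employer can get 19.2 next round, worth 0.57 × 19.2 = 10.944 now, so the candidate offers 10.944, keeping 29.056.
Round 3 (the employer proposes): the candidate can get 29.056 next round, worth 0.52 × 29.056 = 15.10912 now, so the employer offers 15.10912, keeping 24.89088.
Round 2 (the candidate proposes): the employer can get 24.89088 next round, worth 0.57 × 24.89088 = 14.1878016 now; the candidate offers that and keeps 25.8121984.
Round 1 (the employer proposes): the candidate can get 25.8121984 next round, worth 0.52 × 25.8121984 = 13.422343168 now, so the employer offers 13.422343168, keeping 26.577656832.

13.42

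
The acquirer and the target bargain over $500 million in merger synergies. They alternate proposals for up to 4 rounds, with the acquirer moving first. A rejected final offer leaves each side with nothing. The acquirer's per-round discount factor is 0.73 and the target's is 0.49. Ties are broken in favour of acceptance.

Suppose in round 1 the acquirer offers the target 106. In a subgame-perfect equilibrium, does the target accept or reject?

Reject

Work out the target's continuation value if the offer is rejected.
Round 4 (the target proposes): rejection yields 0 for the acquirer; the target offers 0 and keeps 500.
Round 3 (the acquirer proposes): the target can get 500 next round, worth 0.49 × 500 = 245 now. The acquirer offers 245 and keeps 500 − 245 = 255.
Round 2 (the target proposes): the acquirer can get 255 next round, worth 0.73 × 255 = 186.15 now. The target offers 186.15 and keeps 500 − 186.15 = 313.85.
So by rejecting in round 1, the target gets 313.85 next round, worth 0.49 × 313.85 = 153.7865 now.
Offer 106 < 153.7865, so the target rejects.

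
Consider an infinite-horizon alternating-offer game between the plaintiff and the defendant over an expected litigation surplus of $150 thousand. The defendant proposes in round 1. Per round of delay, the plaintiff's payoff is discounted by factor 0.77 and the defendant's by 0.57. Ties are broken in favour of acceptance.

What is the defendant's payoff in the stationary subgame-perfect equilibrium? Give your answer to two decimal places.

61.49

When the defendant proposes, the plaintiff accepts any offer worth at least 0.77 times what the plaintiff would get by proposing next round; and vice versa.
This gives x = 150 − 0.77y and y = 150 − 0.57x, where x and y are each side's share when it proposes.
Hence (1 − 0.77·0.57)x = 150(1 − 0.77), i.e. 0.5611·x = 34.5.
x ≈ 61.4864; the plaintiff's share is 150 − x ≈ 88.5136.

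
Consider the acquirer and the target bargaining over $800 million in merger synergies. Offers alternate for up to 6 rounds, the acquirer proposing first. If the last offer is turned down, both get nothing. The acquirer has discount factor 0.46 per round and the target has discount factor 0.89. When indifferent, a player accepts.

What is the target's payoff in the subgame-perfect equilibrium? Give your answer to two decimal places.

By backward induction:
Round 6 (the target proposes): rejection yields 0 for the acquirer; the target offers 0 and keeps 800.
Round 5 (the acquirer proposes): the target can get 800 next round, worth 0.89 × 800 = 712 now. The acquirer offers 712 and keeps 800 − 712 = 88.
Round 4 (the target proposes): the acquirer can get 88 next round, worth 0.46 × 88 = 40.48 now. The target offers 40.48 and keeps 800 − 40.48 = 759.52.
Round 3 (the acquirer proposes): the target can get 759.52 next round, worth 0.89 × 759.52 = 675.9728 now; the acquirer offers that and keeps 124.0272.
Round 2 (the target proposes): the acquirer can get 124.0272 next round, worth 0.46 × 124.0272 = 57.052512 now; the target offers that and keeps 742.947488.
Round 1 (the acquirer proposes): the target can get 742.947488 next round, worth 0.89 × 742.947488 = 661.22326432 now. The acquirer offers 661.22326432 and keeps 800 − 661.22326432 = 138.77673568.

661.22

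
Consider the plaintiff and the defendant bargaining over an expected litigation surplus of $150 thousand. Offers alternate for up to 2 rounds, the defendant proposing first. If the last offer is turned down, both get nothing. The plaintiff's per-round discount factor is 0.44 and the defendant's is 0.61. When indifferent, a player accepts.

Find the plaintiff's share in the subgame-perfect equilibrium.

Round 2 (the plaintiff proposes): the defendant will accept anything ≥ 0, so the plaintiff offers 0 and keeps 150.
Round 1 (the defendant proposes): the plaintiff can get 150 next round, worth 0.44 × 150 = 66 now. The defendant offers 66 and keeps 150 − 66 = 84.

66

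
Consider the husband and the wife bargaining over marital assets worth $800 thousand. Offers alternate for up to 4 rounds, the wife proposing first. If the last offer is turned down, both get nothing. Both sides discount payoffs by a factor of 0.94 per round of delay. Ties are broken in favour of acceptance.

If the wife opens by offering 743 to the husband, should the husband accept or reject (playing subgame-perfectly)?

Round 4 (the husband proposes): rejection yields 0 for the wife; the husband offers 0 and keeps 800.
Round 3 (the wife proposes): the husband can get 800 next round, worth 0.94 × 800 = 752 now, so the wife offers 752, keeping 48.
Round 2 (the husband proposes): the wife can get 48 next round, worth 0.94 × 48 = 45.12 now; the husband offers that and keeps 754.88.
So by rejecting in round 1, the husband gets 754.88 next round, worth 0.94 × 754.88 = 709.5872 now.
Offer 743 ≥ 709.5872, so the husband accepts.

Accept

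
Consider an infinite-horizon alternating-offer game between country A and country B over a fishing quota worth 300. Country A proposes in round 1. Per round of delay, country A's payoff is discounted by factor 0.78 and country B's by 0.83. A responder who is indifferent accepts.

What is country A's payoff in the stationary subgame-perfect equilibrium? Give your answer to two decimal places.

In a stationary SPE each proposer offers the other exactly their discounted continuation value.
If country A keeps x when proposing and country B keeps y when proposing, then x = 300 − 0.83y and y = 300 − 0.78x.
Solving: x = 300(1 − 0.83) / (1 − 0.78·0.83) = 51 / 0.3526 ≈ 144.6398.
Country B gets 300 − 144.6398 ≈ 155.3602.

144.64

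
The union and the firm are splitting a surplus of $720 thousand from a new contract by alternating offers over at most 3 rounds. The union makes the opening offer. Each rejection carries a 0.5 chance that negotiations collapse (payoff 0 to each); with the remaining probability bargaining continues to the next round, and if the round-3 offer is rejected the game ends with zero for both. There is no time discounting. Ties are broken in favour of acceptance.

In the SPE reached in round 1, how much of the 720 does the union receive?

540

By backward induction:
Round 3 (the union proposes): the firm will accept anything ≥ 0, so the union offers 0 and keeps 720.
Round 2 (the firm proposes): rejecting gives the union an expected 0.5 × 720 = 360, so the firm offers 360, keeping 360.
Round 1 (the union proposes): rejecting gives the firm an expected 0.5 × 360 = 180; the union offers that and keeps 540.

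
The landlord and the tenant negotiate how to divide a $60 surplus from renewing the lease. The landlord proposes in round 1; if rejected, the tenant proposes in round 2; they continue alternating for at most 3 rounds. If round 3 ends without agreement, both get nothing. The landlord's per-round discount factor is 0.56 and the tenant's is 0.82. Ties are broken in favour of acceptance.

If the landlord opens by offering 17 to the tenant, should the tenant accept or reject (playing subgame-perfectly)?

Work out the tenant's continuation value if the offer is rejected.
Round 3 (the landlord proposes): rejection yields 0 for the tenant; the landlord offers 0 and keeps 60.
Round 2 (the tenant proposes): the landlord can get 60 next round, worth 0.56 × 60 = 33.6 now; the tenant offers that and keeps 26.4.
So by rejecting in round 1, the tenant gets 26.4 next round, worth 0.82 × 26.4 = 21.648 now.
Offer 17 < 21.648, so the tenant rejects.

Reject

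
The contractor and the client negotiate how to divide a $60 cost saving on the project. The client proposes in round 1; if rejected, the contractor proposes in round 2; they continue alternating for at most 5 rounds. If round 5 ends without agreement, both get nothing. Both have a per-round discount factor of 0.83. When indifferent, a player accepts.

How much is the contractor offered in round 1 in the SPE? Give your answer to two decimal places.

14.30

Round 5 (the client proposes): the contractor will accept anything ≥ 0, so the client offers 0 and keeps 60.
Round 4 (the contractor proposes): the client can get 60 next round, worth 0.83 × 60 = 49.8 now, so the contractor offers 49.8, keeping 10.2.
Round 3 (the client proposes): the contractor can get 10.2 next round, worth 0.83 × 10.2 = 8.466 now, so the client offers 8.466, keeping 51.534.
Round 2 (the contractor proposes): the client can get 51.534 next round, worth 0.83 × 51.534 = 42.77322 now. The contractor offers 42.77322 and keeps 60 − 42.77322 = 17.22678.
Round 1 (the client proposes): the contractor can get 17.22678 next round, worth 0.83 × 17.22678 = 14.2982274 now; the client offers that and keeps 45.7017726.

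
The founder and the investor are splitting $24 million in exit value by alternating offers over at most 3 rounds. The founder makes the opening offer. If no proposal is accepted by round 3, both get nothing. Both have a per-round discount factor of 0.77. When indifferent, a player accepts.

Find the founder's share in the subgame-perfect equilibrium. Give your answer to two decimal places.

Round 3 (the founder proposes): rejection yields 0 for the investor; the founder offers 0 and keeps 24.
Round 2 (the investor proposes): the founder can get 24 next round, worth 0.77 × 24 = 18.48 now; the investor offers that and keeps 5.52.
Round 1 (the founder proposes): the investor can get 5.52 next round, worth 0.77 × 5.52 = 4.2504 now, so the founder offers 4.2504, keeping 19.7496.

19.75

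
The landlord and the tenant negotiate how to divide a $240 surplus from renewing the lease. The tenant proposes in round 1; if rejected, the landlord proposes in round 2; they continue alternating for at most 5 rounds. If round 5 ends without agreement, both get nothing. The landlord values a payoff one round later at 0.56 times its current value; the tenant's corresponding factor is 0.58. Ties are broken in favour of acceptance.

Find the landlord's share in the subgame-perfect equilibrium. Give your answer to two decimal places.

Round 5 (the tenant proposes): rejection yields 0 for the landlord; the tenant offers 0 and keeps 240.
Round 4 (the landlord proposes): the tenant can get 240 next round, worth 0.58 × 240 = 139.2 now, so the landlord offers 139.2, keeping 100.8.
Round 3 (the tenant proposes): the landlord can get 100.8 next round, worth 0.56 × 100.8 = 56.448 now, so the tenant offers 56.448, keeping 183.552.
Round 2 (the landlord proposes): the tenant can get 183.552 next round, worth 0.58 × 183.552 = 106.46016 now; the landlord offers that and keeps 133.53984.
Round 1 (the tenant proposes): the landlord can get 133.53984 next round, worth 0.56 × 133.53984 = 74.7823104 now; the tenant offers that and keeps 165.2176896.

74.78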